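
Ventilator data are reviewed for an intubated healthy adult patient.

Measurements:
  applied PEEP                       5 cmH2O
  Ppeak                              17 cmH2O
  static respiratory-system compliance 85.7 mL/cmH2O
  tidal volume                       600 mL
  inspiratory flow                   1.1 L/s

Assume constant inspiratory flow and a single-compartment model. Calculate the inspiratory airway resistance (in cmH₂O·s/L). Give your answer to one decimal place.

4.5

Equation of motion (constant flow): PIP = Vt/C + R·V̇ + PEEP.
R·V̇ = PIP − Vt/C − PEEP = 17 − 600/85.7 − 5 = 17 − 7.001 − 5 = 4.999 cmH2O.
R = 4.999 / 1.1 = 4.545 cmH2O·s/L.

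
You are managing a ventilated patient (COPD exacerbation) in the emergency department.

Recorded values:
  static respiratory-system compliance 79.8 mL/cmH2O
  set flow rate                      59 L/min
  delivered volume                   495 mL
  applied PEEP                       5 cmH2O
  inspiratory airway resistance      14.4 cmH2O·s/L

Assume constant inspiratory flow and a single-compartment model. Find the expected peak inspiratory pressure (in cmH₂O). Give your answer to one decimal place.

Flow: 59 L/min ÷ 60 = 0.9833 L/s.
Equation of motion (constant flow): PIP = Vt/C + R·V̇ + PEEP.
PIP = 495/79.8 + 14.4×0.9833 + 5 = 6.203 + 14.16 + 5 = 25.363 cmH2O.

25.4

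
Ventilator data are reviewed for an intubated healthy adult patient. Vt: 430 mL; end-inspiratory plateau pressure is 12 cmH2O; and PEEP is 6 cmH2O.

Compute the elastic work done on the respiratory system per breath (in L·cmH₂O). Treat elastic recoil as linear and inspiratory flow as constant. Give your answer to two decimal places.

1.29

Elastic work ≈ ½ × (Pplat − PEEP) × Vt = 0.5 × (12 − 6) × 0.430 L = 0.5 × 6.0 × 0.430 = 1.29 L·cmH2O.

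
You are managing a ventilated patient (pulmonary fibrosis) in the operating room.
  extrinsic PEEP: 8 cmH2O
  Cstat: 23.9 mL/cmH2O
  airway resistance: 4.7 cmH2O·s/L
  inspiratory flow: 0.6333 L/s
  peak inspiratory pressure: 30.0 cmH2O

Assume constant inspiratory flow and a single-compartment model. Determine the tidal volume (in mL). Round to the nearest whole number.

Equation of motion (constant flow): PIP = Vt/C + R·V̇ + PEEP.
Vt/C = PIP − R·V̇ − PEEP = 30.0 − 2.977 − 8 = 19.023 cmH2O.
Vt = C × 19.023 = 23.9 × 19.023 = 454.65 mL.

455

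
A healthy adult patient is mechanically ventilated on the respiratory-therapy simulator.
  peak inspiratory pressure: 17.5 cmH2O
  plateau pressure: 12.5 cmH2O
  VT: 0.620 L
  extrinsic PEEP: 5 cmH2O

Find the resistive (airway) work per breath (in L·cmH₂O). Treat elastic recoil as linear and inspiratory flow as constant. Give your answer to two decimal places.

3.10

With constant inspiratory flow the resistive pressure is constant at PIP − Pplat = 17.5 − 12.5 = 5.0 cmH2O, so resistive work = 5.0 × 0.620 = 3.1 L·cmH2O.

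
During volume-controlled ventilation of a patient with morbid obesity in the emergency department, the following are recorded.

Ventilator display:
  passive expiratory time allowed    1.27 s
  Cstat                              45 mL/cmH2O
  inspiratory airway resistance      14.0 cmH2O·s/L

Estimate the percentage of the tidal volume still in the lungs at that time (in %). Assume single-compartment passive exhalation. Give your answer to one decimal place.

13.3

τ = R × C = 14.0 × 45 mL/cmH2O = 14.0 × 0.045 L/cmH2O = 0.63 s.
Passive exhalation: V(t)/V₀ = e^(−t/τ) = e^(−1.27/0.63) = 0.1332.
Fraction remaining = 0.1332 → 13.32%.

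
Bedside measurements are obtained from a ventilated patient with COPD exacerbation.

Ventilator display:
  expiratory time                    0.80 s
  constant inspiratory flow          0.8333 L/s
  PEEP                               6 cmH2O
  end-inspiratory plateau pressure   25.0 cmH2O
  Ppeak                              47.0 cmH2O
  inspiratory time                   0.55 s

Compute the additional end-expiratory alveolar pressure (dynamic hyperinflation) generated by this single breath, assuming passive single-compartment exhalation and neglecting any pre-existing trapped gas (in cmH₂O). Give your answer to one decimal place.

5.4

Vt = flow × Ti = 0.8333 L/s × 0.55 s × 1000 mL/L = 458.32 mL.
R = (PIP − Pplat)/V̇ = (47.0 − 25.0) / 0.8333 = 22.0/0.8333 = 26.401 cmH2O·s/L.
C = Vt/(Pplat − PEEP) = 458.32 / (25.0 − 6) = 458.32/19.0 = 24.122 mL/cmH2O.
τ = R × C = 26.401 × 0.02412 L/cmH2O = 0.6368 s.
Fraction remaining = e^(−Te/τ) = e^(−0.80/0.6368) = 0.2847; trapped volume = 458.32 × 0.2847 = 130.48 mL.
Additional alveolar pressure from trapping ≈ V_trapped / C = 130.48 / 24.122 = 5.409 cmH2O.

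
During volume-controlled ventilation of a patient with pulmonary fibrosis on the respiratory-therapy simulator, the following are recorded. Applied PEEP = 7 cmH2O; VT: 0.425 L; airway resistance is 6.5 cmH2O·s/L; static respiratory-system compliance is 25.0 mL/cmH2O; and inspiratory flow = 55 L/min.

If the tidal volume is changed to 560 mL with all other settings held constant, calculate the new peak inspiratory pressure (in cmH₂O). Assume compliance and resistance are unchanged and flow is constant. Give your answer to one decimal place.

35.4

Flow: 55 L/min ÷ 60 = 0.9167 L/s.
PIP = Vt/C + R·V̇ + PEEP (constant-flow equation of motion).
Only the elastic term changes: ΔPIP = ΔVt / C = (560 − 425) / 25.0 = 5.4 cmH2O.
Original PIP = 425/25.0 + 6.5×0.9167 + 7 = 29.959 cmH2O; new PIP = 29.959 + (5.4) = 35.359 cmH2O.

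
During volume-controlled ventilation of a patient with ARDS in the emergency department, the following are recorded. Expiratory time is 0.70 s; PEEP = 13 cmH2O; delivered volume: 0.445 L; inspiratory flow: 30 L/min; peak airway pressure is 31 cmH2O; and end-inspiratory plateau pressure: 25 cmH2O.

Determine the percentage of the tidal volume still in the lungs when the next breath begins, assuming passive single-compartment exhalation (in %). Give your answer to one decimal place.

20.7

Flow: 30 L/min ÷ 60 = 0.5 L/s.
R = (PIP − Pplat)/V̇ = (31 − 25) / 0.5 = 6.0/0.5 = 12.0 cmH2O·s/L.
C = Vt/(Pplat − PEEP) = 445.0 / (25 − 13) = 445.0/12.0 = 37.083 mL/cmH2O.
τ = R × C = 12.0 × 0.03708 L/cmH2O = 0.445 s.
Fraction remaining at end-expiration = e^(−Te/τ) = e^(−0.70/0.445) = 0.2074 → 20.74%.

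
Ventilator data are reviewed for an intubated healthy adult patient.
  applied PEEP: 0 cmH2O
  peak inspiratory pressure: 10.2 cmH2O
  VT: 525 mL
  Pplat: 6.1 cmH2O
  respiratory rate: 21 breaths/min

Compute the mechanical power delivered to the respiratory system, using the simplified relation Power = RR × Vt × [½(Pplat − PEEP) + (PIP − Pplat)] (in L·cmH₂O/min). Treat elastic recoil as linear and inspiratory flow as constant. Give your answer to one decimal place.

Per-breath work = Vt × [½(Pplat−PEEP) + (PIP−Pplat)] = 0.525 × [0.5×6.1 + 4.1] = 0.525 × 7.15 = 3.754 L·cmH2O.
Power = 21 × 3.754 = 78.834 L·cmH2O/min.

78.8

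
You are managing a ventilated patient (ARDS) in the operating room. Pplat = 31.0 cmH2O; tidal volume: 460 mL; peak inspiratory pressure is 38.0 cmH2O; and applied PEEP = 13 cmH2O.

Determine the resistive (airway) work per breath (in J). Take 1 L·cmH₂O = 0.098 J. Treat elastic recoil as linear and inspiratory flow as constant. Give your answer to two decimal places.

0.32

With constant inspiratory flow the resistive pressure is constant at PIP − Pplat = 38.0 − 31.0 = 7.0 cmH2O, so resistive work = 7.0 × 0.460 = 3.22 L·cmH2O.
× 0.098 J/(L·cmH2O) → 0.3156 J.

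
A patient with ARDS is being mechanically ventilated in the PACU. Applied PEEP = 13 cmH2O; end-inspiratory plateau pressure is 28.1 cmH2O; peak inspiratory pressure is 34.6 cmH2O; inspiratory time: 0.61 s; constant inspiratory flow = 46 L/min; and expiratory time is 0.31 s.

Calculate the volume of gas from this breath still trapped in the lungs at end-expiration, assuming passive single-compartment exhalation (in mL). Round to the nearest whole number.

144

Flow: 46 L/min ÷ 60 = 0.7667 L/s.
Vt = flow × Ti = 0.7667 L/s × 0.61 s × 1000 mL/L = 467.69 mL.
R = (PIP − Pplat)/V̇ = (34.6 − 28.1) / 0.7667 = 6.5/0.7667 = 8.478 cmH2O·s/L.
C = Vt/(Pplat − PEEP) = 467.69 / (28.1 − 13) = 467.69/15.1 = 30.973 mL/cmH2O.
τ = R × C = 8.478 × 0.03097 L/cmH2O = 0.2626 s.
Fraction remaining = e^(−Te/τ) = e^(−0.31/0.2626) = 0.3071.
Trapped volume = 467.69 × 0.3071 = 143.63 mL.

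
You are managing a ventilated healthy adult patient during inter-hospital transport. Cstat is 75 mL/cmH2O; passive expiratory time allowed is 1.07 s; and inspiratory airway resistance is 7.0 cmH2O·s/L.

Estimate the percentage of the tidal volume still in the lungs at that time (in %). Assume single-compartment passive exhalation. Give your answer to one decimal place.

13.0

τ = R × C = 7.0 × 75 mL/cmH2O = 7.0 × 0.075 L/cmH2O = 0.525 s.
Passive exhalation: V(t)/V₀ = e^(−t/τ) = e^(−1.07/0.525) = 0.1303.
Fraction remaining = 0.1303 → 13.03%.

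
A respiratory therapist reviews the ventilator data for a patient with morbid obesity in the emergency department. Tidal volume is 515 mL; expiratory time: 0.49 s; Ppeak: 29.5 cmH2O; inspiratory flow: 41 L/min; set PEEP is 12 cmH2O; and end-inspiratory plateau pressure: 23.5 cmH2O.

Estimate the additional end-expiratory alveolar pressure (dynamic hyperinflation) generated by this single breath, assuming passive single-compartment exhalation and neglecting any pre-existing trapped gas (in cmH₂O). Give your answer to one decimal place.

Flow: 41 L/min ÷ 60 = 0.6833 L/s.
R = (PIP − Pplat)/V̇ = (29.5 − 23.5) / 0.6833 = 6.0/0.6833 = 8.781 cmH2O·s/L.
C = Vt/(Pplat − PEEP) = 515.0 / (23.5 − 12) = 515.0/11.5 = 44.783 mL/cmH2O.
τ = R × C = 8.781 × 0.04478 L/cmH2O = 0.3932 s.
Fraction remaining = e^(−Te/τ) = e^(−0.49/0.3932) = 0.2876; trapped volume = 515.0 × 0.2876 = 148.11 mL.
Additional alveolar pressure from trapping ≈ V_trapped / C = 148.11 / 44.783 = 3.307 cmH2O.

3.3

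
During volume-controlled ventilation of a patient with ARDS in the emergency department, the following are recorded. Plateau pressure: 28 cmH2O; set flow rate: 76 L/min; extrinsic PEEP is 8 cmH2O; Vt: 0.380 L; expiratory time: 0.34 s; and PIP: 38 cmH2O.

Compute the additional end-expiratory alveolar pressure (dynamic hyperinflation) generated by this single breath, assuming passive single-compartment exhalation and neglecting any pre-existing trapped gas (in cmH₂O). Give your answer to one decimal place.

2.1

Flow: 76 L/min ÷ 60 = 1.2667 L/s.
R = (PIP − Pplat)/V̇ = (38 − 28) / 1.2667 = 10.0/1.2667 = 7.895 cmH2O·s/L.
C = Vt/(Pplat − PEEP) = 380.0 / (28 − 8) = 380.0/20.0 = 19.0 mL/cmH2O.
τ = R × C = 7.895 × 0.019 L/cmH2O = 0.15 s.
Fraction remaining = e^(−Te/τ) = e^(−0.34/0.15) = 0.1037; trapped volume = 380.0 × 0.1037 = 39.406 mL.
Additional alveolar pressure from trapping ≈ V_trapped / C = 39.406 / 19.0 = 2.074 cmH2O.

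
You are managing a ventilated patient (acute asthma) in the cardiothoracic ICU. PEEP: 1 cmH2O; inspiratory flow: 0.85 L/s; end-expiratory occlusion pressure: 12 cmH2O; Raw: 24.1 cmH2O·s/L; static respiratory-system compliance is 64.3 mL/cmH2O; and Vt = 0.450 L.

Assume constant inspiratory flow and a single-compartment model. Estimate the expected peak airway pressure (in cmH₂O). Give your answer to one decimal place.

39.5

Total PEEP = 12 cmH2O (set 1 + intrinsic 11); this is the baseline alveolar pressure.
Equation of motion (constant flow): PIP = Vt/C + R·V̇ + PEEP.
PIP = 450/64.3 + 24.1×0.85 + 12 = 6.998 + 20.485 + 12 = 39.483 cmH2O.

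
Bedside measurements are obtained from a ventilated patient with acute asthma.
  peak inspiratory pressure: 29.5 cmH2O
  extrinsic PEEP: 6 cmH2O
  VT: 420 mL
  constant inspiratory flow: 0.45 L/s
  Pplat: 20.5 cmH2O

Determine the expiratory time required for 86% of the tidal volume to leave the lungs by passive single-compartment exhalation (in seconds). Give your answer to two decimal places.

1.14

R = (PIP − Pplat)/V̇ = (29.5 − 20.5) / 0.45 = 9.0/0.45 = 20.0 cmH2O·s/L.
C = Vt/(Pplat − PEEP) = 420.0 / (20.5 − 6) = 420.0/14.5 = 28.966 mL/cmH2O.
τ = R × C = 20.0 × 0.02897 L/cmH2O = 0.5794 s.
t = −τ·ln(1 − 0.86) = −0.5794·ln(0.14) = 1.139 s.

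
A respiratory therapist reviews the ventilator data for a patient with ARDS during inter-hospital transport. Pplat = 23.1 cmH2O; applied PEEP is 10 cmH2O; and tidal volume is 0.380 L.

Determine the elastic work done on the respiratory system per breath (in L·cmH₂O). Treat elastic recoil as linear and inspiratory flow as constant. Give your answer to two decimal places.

Elastic work ≈ ½ × (Pplat − PEEP) × Vt = 0.5 × (23.1 − 10) × 0.380 L = 0.5 × 13.1 × 0.380 = 2.489 L·cmH2O.

2.49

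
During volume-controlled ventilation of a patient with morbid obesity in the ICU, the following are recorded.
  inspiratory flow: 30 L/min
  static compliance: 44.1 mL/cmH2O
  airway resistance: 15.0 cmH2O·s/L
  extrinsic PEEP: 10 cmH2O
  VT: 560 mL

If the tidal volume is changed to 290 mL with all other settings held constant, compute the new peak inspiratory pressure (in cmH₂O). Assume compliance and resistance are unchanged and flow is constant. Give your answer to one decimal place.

Flow: 30 L/min ÷ 60 = 0.5 L/s.
PIP = Vt/C + R·V̇ + PEEP (constant-flow equation of motion).
Only the elastic term changes: ΔPIP = ΔVt / C = (290 − 560) / 44.1 = -6.122 cmH2O.
Original PIP = 560/44.1 + 15.0×0.5 + 10 = 30.198 cmH2O; new PIP = 30.198 + (-6.122) = 24.076 cmH2O.

24.1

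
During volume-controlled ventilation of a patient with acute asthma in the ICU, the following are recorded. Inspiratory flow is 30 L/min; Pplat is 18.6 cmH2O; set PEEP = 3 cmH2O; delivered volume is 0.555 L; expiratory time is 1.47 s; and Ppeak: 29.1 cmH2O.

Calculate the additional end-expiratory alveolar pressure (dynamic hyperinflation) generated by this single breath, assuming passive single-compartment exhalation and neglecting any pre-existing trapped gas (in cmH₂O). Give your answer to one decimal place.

2.2

Flow: 30 L/min ÷ 60 = 0.5 L/s.
R = (PIP − Pplat)/V̇ = (29.1 − 18.6) / 0.5 = 10.5/0.5 = 21.0 cmH2O·s/L.
C = Vt/(Pplat − PEEP) = 555.0 / (18.6 − 3) = 555.0/15.6 = 35.577 mL/cmH2O.
τ = R × C = 21.0 × 0.03558 L/cmH2O = 0.7472 s.
Fraction remaining = e^(−Te/τ) = e^(−1.47/0.7472) = 0.1398; trapped volume = 555.0 × 0.1398 = 77.589 mL.
Additional alveolar pressure from trapping ≈ V_trapped / C = 77.589 / 35.577 = 2.181 cmH2O.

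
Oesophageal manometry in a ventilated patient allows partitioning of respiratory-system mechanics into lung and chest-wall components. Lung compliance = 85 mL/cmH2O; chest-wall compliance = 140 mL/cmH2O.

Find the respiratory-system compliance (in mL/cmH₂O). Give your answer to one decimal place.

Lung and chest wall are elastances in series: 1/Crs = 1/CL + 1/Ccw.
1/Crs = 1/85 + 1/140 = 0.01891.
Crs = 52.882 mL/cmH2O.

52.9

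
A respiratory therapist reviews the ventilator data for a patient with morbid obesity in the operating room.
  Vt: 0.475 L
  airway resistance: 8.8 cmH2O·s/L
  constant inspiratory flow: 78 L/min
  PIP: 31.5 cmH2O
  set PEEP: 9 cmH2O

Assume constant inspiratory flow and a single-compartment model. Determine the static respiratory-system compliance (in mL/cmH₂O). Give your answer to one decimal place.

42.9

Flow: 78 L/min ÷ 60 = 1.3 L/s.
Equation of motion (constant flow): PIP = Vt/C + R·V̇ + PEEP.
Vt/C = PIP − R·V̇ − PEEP = 31.5 − 8.8×1.3 − 9 = 31.5 − 11.44 − 9 = 11.06 cmH2O.
C = Vt / 11.06 = 475 / 11.06 = 42.948 mL/cmH2O.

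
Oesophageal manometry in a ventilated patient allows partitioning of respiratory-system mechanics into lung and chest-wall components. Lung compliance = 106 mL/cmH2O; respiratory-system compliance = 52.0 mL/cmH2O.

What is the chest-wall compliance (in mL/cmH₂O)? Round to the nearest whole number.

102

1/Ccw = 1/Crs − 1/CL.
1/Ccw = 1/52.0 − 1/106 = 0.009797.
Ccw = 102.07 mL/cmH2O.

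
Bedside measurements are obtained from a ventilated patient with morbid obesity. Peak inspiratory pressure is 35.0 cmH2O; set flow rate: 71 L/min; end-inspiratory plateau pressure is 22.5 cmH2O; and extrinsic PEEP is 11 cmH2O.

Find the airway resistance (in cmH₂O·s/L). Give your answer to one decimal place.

10.6

Flow: 71 L/min ÷ 60 = 1.1833 L/s.
Raw = (PIP − Pplat) / flow = (35.0 − 22.5) / 1.1833 = 12.5 / 1.1833 = 10.564 cmH2O·s/L.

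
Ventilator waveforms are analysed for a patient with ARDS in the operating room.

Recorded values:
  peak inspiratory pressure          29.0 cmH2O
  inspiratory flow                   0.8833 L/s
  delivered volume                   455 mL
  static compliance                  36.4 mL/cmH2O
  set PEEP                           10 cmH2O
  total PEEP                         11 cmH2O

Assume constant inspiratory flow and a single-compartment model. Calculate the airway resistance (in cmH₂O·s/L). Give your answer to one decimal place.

6.2

Total PEEP = 11 cmH2O (set 10 + intrinsic 1); this is the baseline alveolar pressure.
Equation of motion (constant flow): PIP = Vt/C + R·V̇ + PEEP.
R·V̇ = PIP − Vt/C − PEEP = 29.0 − 455/36.4 − 11 = 29.0 − 12.5 − 11 = 5.5 cmH2O.
R = 5.5 / 0.8833 = 6.227 cmH2O·s/L.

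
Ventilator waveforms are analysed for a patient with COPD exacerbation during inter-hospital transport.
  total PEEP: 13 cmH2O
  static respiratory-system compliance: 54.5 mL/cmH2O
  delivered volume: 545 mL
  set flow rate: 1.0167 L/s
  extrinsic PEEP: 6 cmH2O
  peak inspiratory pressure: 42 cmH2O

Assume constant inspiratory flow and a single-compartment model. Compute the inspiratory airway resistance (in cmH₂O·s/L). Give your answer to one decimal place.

18.7

Total PEEP = 13 cmH2O (set 6 + intrinsic 7); this is the baseline alveolar pressure.
Equation of motion (constant flow): PIP = Vt/C + R·V̇ + PEEP.
R·V̇ = PIP − Vt/C − PEEP = 42 − 545/54.5 − 13 = 42 − 10.0 − 13 = 19.0 cmH2O.
R = 19.0 / 1.0167 = 18.688 cmH2O·s/L.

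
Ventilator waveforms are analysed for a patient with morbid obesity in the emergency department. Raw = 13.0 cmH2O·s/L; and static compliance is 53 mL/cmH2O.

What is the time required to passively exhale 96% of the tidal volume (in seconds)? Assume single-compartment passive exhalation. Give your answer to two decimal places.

τ = R × C = 13.0 × 53 mL/cmH2O = 13.0 × 0.053 L/cmH2O = 0.689 s.
Exhaled fraction f = 1 − e^(−t/τ) → t = −τ·ln(1 − f) = −0.689·ln(0.04) = 2.218 s.

2.22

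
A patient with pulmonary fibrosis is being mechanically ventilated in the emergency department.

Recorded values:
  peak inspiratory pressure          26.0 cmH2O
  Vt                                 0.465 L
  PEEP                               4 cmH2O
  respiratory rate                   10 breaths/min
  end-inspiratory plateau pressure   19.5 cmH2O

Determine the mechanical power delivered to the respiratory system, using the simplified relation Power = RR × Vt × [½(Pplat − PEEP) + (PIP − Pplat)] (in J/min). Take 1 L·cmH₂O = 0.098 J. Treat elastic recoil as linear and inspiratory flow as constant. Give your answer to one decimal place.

Per-breath work = Vt × [½(Pplat−PEEP) + (PIP−Pplat)] = 0.465 × [0.5×15.5 + 6.5] = 0.465 × 14.25 = 6.626 L·cmH2O.
Power = 10 × 6.626 = 66.26 L·cmH2O/min.
× 0.098 J/(L·cmH2O) → 6.493 J/min.

6.5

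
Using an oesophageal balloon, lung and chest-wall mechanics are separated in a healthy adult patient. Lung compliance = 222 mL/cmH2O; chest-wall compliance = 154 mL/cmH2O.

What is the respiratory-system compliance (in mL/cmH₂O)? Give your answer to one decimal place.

Lung and chest wall are elastances in series: 1/Crs = 1/CL + 1/Ccw.
1/Crs = 1/222 + 1/154 = 0.011.
Crs = 90.909 mL/cmH2O.

90.9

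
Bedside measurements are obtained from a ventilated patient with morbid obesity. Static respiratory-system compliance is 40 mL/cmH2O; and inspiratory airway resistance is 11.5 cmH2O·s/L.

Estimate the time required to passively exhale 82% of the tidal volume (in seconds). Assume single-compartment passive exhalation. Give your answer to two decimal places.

τ = R × C = 11.5 × 40 mL/cmH2O = 11.5 × 0.040 L/cmH2O = 0.46 s.
Exhaled fraction f = 1 − e^(−t/τ) → t = −τ·ln(1 − f) = −0.46·ln(0.18) = 0.7888 s.

0.79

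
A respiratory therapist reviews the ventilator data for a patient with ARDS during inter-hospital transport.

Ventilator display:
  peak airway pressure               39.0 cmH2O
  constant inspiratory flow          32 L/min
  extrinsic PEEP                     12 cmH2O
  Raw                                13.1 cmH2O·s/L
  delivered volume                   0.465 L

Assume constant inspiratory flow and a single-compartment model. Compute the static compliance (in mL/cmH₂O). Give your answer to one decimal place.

Flow: 32 L/min ÷ 60 = 0.5333 L/s.
Equation of motion (constant flow): PIP = Vt/C + R·V̇ + PEEP.
Vt/C = PIP − R·V̇ − PEEP = 39.0 − 13.1×0.5333 − 12 = 39.0 − 6.986 − 12 = 20.014 cmH2O.
C = Vt / 20.014 = 465 / 20.014 = 23.234 mL/cmH2O.

23.2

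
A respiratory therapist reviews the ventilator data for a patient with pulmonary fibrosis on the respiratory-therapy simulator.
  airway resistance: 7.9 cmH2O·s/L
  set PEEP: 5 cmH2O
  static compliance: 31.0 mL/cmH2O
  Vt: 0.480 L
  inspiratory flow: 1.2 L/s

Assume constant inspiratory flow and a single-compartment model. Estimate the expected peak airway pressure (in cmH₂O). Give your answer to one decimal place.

30.0

Equation of motion (constant flow): PIP = Vt/C + R·V̇ + PEEP.
PIP = 480/31.0 + 7.9×1.2 + 5 = 15.484 + 9.48 + 5 = 29.964 cmH2O.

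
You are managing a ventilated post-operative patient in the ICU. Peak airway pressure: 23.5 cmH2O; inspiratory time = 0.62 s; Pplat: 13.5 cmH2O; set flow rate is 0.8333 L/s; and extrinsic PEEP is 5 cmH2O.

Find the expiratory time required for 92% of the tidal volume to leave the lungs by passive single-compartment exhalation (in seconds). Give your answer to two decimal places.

Vt = flow × Ti = 0.8333 L/s × 0.62 s × 1000 mL/L = 516.65 mL.
R = (PIP − Pplat)/V̇ = (23.5 − 13.5) / 0.8333 = 10.0/0.8333 = 12.0 cmH2O·s/L.
C = Vt/(Pplat − PEEP) = 516.65 / (13.5 − 5) = 516.65/8.5 = 60.782 mL/cmH2O.
τ = R × C = 12.0 × 0.06078 L/cmH2O = 0.7294 s.
t = −τ·ln(1 − 0.92) = −0.7294·ln(0.08) = 1.842 s.

1.84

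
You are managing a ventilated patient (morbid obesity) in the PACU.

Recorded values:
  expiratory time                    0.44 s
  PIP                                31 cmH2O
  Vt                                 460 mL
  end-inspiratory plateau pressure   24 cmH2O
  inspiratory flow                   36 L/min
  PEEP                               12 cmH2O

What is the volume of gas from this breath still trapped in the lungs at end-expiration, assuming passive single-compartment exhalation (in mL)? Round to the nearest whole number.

Flow: 36 L/min ÷ 60 = 0.6 L/s.
R = (PIP − Pplat)/V̇ = (31 − 24) / 0.6 = 7.0/0.6 = 11.667 cmH2O·s/L.
C = Vt/(Pplat − PEEP) = 460.0 / (24 − 12) = 460.0/12.0 = 38.333 mL/cmH2O.
τ = R × C = 11.667 × 0.03833 L/cmH2O = 0.4472 s.
Fraction remaining = e^(−Te/τ) = e^(−0.44/0.4472) = 0.3739.
Trapped volume = 460.0 × 0.3739 = 171.99 mL.

172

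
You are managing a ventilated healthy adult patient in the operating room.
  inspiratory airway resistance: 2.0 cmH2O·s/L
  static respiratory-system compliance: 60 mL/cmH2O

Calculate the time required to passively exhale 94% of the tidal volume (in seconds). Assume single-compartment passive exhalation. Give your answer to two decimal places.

0.34

τ = R × C = 2.0 × 60 mL/cmH2O = 2.0 × 0.060 L/cmH2O = 0.12 s.
Exhaled fraction f = 1 − e^(−t/τ) → t = −τ·ln(1 − f) = −0.12·ln(0.06) = 0.3376 s.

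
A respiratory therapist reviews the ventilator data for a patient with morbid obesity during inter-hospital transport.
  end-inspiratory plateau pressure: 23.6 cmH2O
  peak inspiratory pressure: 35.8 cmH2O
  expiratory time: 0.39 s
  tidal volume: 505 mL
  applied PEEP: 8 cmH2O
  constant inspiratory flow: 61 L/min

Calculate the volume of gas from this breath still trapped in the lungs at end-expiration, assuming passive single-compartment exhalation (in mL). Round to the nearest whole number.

185

Flow: 61 L/min ÷ 60 = 1.0167 L/s.
R = (PIP − Pplat)/V̇ = (35.8 − 23.6) / 1.0167 = 12.2/1.0167 = 12.0 cmH2O·s/L.
C = Vt/(Pplat − PEEP) = 505.0 / (23.6 − 8) = 505.0/15.6 = 32.372 mL/cmH2O.
τ = R × C = 12.0 × 0.03237 L/cmH2O = 0.3884 s.
Fraction remaining = e^(−Te/τ) = e^(−0.39/0.3884) = 0.3664.
Trapped volume = 505.0 × 0.3664 = 185.03 mL.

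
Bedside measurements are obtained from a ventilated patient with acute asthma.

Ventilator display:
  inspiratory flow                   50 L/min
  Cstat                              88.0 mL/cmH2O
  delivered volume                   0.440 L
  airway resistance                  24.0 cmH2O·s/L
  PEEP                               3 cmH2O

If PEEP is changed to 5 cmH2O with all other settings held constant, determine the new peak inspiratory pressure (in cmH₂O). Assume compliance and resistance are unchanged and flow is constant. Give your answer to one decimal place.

30.0

Flow: 50 L/min ÷ 60 = 0.8333 L/s.
PIP = Vt/C + R·V̇ + PEEP (constant-flow equation of motion).
Only the baseline term changes: ΔPIP = ΔPEEP = 5 − 3 = 2.0 cmH2O.
Original PIP = 440/88.0 + 24.0×0.8333 + 3 = 27.999 cmH2O; new PIP = 27.999 + (2.0) = 29.999 cmH2O.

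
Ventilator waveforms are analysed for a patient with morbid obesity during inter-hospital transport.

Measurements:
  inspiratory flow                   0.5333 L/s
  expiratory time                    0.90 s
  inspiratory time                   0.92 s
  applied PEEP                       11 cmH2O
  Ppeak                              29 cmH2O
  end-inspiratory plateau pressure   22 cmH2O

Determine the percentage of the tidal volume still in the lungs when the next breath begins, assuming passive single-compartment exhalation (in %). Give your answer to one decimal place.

21.5

Vt = flow × Ti = 0.5333 L/s × 0.92 s × 1000 mL/L = 490.64 mL.
R = (PIP − Pplat)/V̇ = (29 − 22) / 0.5333 = 7.0/0.5333 = 13.126 cmH2O·s/L.
C = Vt/(Pplat − PEEP) = 490.64 / (22 − 11) = 490.64/11.0 = 44.604 mL/cmH2O.
τ = R × C = 13.126 × 0.0446 L/cmH2O = 0.5854 s.
Fraction remaining at end-expiration = e^(−Te/τ) = e^(−0.90/0.5854) = 0.2149 → 21.49%.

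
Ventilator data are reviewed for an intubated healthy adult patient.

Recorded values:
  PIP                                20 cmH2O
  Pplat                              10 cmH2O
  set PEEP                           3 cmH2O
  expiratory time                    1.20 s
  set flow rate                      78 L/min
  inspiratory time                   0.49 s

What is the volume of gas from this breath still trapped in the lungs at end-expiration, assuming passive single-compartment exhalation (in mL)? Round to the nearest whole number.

Flow: 78 L/min ÷ 60 = 1.3 L/s.
Vt = flow × Ti = 1.3 L/s × 0.49 s × 1000 mL/L = 637.0 mL.
R = (PIP − Pplat)/V̇ = (20 − 10) / 1.3 = 10.0/1.3 = 7.692 cmH2O·s/L.
C = Vt/(Pplat − PEEP) = 637.0 / (10 − 3) = 637.0/7.0 = 91.0 mL/cmH2O.
τ = R × C = 7.692 × 0.091 L/cmH2O = 0.7 s.
Fraction remaining = e^(−Te/τ) = e^(−1.20/0.7) = 0.1801.
Trapped volume = 637.0 × 0.1801 = 114.72 mL.

115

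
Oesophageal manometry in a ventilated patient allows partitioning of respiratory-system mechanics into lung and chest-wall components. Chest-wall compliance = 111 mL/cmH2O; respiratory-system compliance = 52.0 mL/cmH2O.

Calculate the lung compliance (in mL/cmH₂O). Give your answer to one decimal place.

97.8

1/CL = 1/Crs − 1/Ccw.
1/CL = 1/52.0 − 1/111 = 0.01022.
CL = 97.847 mL/cmH2O.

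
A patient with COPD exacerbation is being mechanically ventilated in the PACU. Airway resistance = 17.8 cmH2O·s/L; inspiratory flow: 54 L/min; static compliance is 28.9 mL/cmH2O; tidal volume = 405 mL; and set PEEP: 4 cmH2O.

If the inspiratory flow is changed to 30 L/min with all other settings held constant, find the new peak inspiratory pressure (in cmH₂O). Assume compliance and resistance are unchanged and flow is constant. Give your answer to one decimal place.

Flow: 54 L/min ÷ 60 = 0.9 L/s.
New flow: 30 L/min ÷ 60 = 0.5 L/s.
PIP = Vt/C + R·V̇ + PEEP (constant-flow equation of motion).
Only the resistive term changes: ΔPIP = R × ΔV̇ = 17.8 × (0.5 − 0.9) = 17.8 × -0.4 = -7.12 cmH2O.
Original PIP = 405/28.9 + 17.8×0.9 + 4 = 34.034 cmH2O; new PIP = 34.034 + (-7.12) = 26.914 cmH2O.

26.9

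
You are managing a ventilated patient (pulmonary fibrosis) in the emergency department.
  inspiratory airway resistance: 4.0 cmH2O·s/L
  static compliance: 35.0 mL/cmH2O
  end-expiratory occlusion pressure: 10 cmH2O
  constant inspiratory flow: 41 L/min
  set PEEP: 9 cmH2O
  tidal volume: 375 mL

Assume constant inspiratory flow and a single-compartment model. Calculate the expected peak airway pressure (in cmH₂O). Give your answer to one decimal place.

Flow: 41 L/min ÷ 60 = 0.6833 L/s.
Total PEEP = 10 cmH2O (set 9 + intrinsic 1); this is the baseline alveolar pressure.
Equation of motion (constant flow): PIP = Vt/C + R·V̇ + PEEP.
PIP = 375/35.0 + 4.0×0.6833 + 10 = 10.714 + 2.733 + 10 = 23.447 cmH2O.

23.4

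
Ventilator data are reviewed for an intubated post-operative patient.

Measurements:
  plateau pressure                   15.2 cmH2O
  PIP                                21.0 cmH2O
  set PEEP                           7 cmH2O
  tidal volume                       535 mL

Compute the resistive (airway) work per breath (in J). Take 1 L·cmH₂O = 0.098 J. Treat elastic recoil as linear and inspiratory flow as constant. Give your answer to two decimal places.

With constant inspiratory flow the resistive pressure is constant at PIP − Pplat = 21.0 − 15.2 = 5.8 cmH2O, so resistive work = 5.8 × 0.535 = 3.103 L·cmH2O.
× 0.098 J/(L·cmH2O) → 0.3041 J.

0.30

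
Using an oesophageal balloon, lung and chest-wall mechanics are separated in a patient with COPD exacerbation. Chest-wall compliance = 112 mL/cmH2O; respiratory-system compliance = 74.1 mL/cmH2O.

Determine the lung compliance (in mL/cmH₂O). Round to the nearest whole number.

219

1/CL = 1/Crs − 1/Ccw.
1/CL = 1/74.1 − 1/112 = 0.004567.
CL = 218.96 mL/cmH2O.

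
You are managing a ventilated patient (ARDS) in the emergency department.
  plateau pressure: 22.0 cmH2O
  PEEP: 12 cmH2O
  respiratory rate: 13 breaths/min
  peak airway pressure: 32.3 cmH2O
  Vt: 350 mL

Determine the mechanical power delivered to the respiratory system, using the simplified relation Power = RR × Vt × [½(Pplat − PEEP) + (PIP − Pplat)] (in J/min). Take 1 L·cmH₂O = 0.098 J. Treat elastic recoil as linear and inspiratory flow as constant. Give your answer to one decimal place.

Per-breath work = Vt × [½(Pplat−PEEP) + (PIP−Pplat)] = 0.350 × [0.5×10.0 + 10.3] = 0.350 × 15.3 = 5.355 L·cmH2O.
Power = 13 × 5.355 = 69.615 L·cmH2O/min.
× 0.098 J/(L·cmH2O) → 6.822 J/min.

6.8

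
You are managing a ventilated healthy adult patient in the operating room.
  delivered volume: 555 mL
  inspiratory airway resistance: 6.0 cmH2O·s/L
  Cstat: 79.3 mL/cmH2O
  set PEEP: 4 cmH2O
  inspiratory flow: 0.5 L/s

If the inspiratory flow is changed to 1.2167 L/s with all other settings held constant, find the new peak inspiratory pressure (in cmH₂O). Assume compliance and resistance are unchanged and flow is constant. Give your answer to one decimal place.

18.3

PIP = Vt/C + R·V̇ + PEEP (constant-flow equation of motion).
Only the resistive term changes: ΔPIP = R × ΔV̇ = 6.0 × (1.2167 − 0.5) = 6.0 × 0.7167 = 4.3 cmH2O.
Original PIP = 555/79.3 + 6.0×0.5 + 4 = 13.999 cmH2O; new PIP = 13.999 + (4.3) = 18.299 cmH2O.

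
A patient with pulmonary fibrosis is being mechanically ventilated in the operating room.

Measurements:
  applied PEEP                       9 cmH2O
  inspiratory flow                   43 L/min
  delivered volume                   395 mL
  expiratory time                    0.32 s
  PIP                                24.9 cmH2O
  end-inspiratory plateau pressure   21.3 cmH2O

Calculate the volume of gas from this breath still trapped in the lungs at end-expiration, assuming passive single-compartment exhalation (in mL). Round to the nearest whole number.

Flow: 43 L/min ÷ 60 = 0.7167 L/s.
R = (PIP − Pplat)/V̇ = (24.9 − 21.3) / 0.7167 = 3.6/0.7167 = 5.023 cmH2O·s/L.
C = Vt/(Pplat − PEEP) = 395.0 / (21.3 − 9) = 395.0/12.3 = 32.114 mL/cmH2O.
τ = R × C = 5.023 × 0.03211 L/cmH2O = 0.1613 s.
Fraction remaining = e^(−Te/τ) = e^(−0.32/0.1613) = 0.1375.
Trapped volume = 395.0 × 0.1375 = 54.313 mL.

54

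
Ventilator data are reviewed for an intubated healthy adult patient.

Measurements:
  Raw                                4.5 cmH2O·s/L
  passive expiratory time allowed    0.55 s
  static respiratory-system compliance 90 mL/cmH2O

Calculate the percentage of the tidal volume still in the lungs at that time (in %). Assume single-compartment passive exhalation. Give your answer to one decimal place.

τ = R × C = 4.5 × 90 mL/cmH2O = 4.5 × 0.090 L/cmH2O = 0.405 s.
Passive exhalation: V(t)/V₀ = e^(−t/τ) = e^(−0.55/0.405) = 0.2572.
Fraction remaining = 0.2572 → 25.72%.

25.7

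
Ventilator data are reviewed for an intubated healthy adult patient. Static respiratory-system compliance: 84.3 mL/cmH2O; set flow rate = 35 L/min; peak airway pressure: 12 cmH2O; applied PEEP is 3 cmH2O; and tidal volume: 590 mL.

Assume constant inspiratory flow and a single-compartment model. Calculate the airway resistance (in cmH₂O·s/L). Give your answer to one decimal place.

3.4

Flow: 35 L/min ÷ 60 = 0.5833 L/s.
Equation of motion (constant flow): PIP = Vt/C + R·V̇ + PEEP.
R·V̇ = PIP − Vt/C − PEEP = 12 − 590/84.3 − 3 = 12 − 6.999 − 3 = 2.001 cmH2O.
R = 2.001 / 0.5833 = 3.43 cmH2O·s/L.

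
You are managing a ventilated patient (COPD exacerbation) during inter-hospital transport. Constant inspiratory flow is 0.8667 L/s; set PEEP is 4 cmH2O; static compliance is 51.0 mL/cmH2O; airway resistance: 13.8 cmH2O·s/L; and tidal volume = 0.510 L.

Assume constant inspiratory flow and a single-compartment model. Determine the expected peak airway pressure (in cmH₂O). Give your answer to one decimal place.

26.0

Equation of motion (constant flow): PIP = Vt/C + R·V̇ + PEEP.
PIP = 510/51.0 + 13.8×0.8667 + 4 = 10.0 + 11.96 + 4 = 25.96 cmH2O.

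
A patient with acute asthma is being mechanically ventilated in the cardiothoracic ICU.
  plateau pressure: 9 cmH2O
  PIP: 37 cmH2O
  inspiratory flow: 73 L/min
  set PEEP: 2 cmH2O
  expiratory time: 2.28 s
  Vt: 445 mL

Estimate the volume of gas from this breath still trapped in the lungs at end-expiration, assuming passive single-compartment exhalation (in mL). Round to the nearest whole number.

Flow: 73 L/min ÷ 60 = 1.2167 L/s.
R = (PIP − Pplat)/V̇ = (37 − 9) / 1.2167 = 28.0/1.2167 = 23.013 cmH2O·s/L.
C = Vt/(Pplat − PEEP) = 445.0 / (9 − 2) = 445.0/7.0 = 63.571 mL/cmH2O.
τ = R × C = 23.013 × 0.06357 L/cmH2O = 1.463 s.
Fraction remaining = e^(−Te/τ) = e^(−2.28/1.463) = 0.2105.
Trapped volume = 445.0 × 0.2105 = 93.673 mL.

94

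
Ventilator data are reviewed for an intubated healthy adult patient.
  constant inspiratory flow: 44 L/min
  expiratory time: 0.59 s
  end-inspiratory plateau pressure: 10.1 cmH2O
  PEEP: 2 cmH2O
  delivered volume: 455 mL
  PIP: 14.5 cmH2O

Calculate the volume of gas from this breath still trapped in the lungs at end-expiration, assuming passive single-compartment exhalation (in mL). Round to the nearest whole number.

Flow: 44 L/min ÷ 60 = 0.7333 L/s.
R = (PIP − Pplat)/V̇ = (14.5 − 10.1) / 0.7333 = 4.4/0.7333 = 6.0 cmH2O·s/L.
C = Vt/(Pplat − PEEP) = 455.0 / (10.1 − 2) = 455.0/8.1 = 56.173 mL/cmH2O.
τ = R × C = 6.0 × 0.05617 L/cmH2O = 0.337 s.
Fraction remaining = e^(−Te/τ) = e^(−0.59/0.337) = 0.1736.
Trapped volume = 455.0 × 0.1736 = 78.988 mL.

79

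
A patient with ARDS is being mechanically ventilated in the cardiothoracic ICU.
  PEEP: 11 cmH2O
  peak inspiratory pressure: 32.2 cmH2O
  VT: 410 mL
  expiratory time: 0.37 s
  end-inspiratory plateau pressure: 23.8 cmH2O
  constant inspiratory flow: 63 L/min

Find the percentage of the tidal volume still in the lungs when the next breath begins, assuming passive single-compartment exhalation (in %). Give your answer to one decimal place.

Flow: 63 L/min ÷ 60 = 1.05 L/s.
R = (PIP − Pplat)/V̇ = (32.2 − 23.8) / 1.05 = 8.4/1.05 = 8.0 cmH2O·s/L.
C = Vt/(Pplat − PEEP) = 410.0 / (23.8 − 11) = 410.0/12.8 = 32.031 mL/cmH2O.
τ = R × C = 8.0 × 0.03203 L/cmH2O = 0.2562 s.
Fraction remaining at end-expiration = e^(−Te/τ) = e^(−0.37/0.2562) = 0.2359 → 23.59%.

23.6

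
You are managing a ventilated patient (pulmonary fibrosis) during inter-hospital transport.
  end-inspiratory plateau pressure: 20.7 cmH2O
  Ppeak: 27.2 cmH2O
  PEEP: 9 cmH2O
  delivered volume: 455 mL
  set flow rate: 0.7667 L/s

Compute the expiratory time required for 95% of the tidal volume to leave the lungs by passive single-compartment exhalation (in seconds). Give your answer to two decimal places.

0.99

R = (PIP − Pplat)/V̇ = (27.2 − 20.7) / 0.7667 = 6.5/0.7667 = 8.478 cmH2O·s/L.
C = Vt/(Pplat − PEEP) = 455.0 / (20.7 − 9) = 455.0/11.7 = 38.889 mL/cmH2O.
τ = R × C = 8.478 × 0.03889 L/cmH2O = 0.3297 s.
t = −τ·ln(1 − 0.95) = −0.3297·ln(0.05) = 0.9877 s.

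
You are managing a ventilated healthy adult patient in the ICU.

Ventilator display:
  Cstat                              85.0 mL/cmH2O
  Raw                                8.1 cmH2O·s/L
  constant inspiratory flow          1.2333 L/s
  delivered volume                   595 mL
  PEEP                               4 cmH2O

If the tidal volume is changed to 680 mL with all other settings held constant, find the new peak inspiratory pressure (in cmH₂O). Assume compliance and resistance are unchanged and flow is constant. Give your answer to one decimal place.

22.0

PIP = Vt/C + R·V̇ + PEEP (constant-flow equation of motion).
Only the elastic term changes: ΔPIP = ΔVt / C = (680 − 595) / 85.0 = 1.0 cmH2O.
Original PIP = 595/85.0 + 8.1×1.2333 + 4 = 20.99 cmH2O; new PIP = 20.99 + (1.0) = 21.99 cmH2O.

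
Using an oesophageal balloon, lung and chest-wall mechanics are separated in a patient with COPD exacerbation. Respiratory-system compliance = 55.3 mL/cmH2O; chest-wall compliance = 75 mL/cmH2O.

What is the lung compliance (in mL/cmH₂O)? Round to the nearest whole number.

211

1/CL = 1/Crs − 1/Ccw.
1/CL = 1/55.3 − 1/75 = 0.00475.
CL = 210.53 mL/cmH2O.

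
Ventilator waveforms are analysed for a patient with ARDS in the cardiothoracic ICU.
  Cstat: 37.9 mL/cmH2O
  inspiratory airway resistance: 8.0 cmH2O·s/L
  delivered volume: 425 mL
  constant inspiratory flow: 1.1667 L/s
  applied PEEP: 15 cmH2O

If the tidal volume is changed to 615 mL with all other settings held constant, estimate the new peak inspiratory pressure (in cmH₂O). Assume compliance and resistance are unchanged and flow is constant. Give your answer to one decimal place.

PIP = Vt/C + R·V̇ + PEEP (constant-flow equation of motion).
Only the elastic term changes: ΔPIP = ΔVt / C = (615 − 425) / 37.9 = 5.013 cmH2O.
Original PIP = 425/37.9 + 8.0×1.1667 + 15 = 35.547 cmH2O; new PIP = 35.547 + (5.013) = 40.56 cmH2O.

40.6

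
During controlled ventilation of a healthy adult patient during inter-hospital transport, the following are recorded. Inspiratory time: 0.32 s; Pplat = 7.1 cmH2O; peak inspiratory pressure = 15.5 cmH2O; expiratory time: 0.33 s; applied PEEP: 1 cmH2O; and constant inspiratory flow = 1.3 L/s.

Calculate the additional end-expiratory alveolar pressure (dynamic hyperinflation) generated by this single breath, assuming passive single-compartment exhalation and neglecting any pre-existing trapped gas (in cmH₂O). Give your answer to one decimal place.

2.9

Vt = flow × Ti = 1.3 L/s × 0.32 s × 1000 mL/L = 416.0 mL.
R = (PIP − Pplat)/V̇ = (15.5 − 7.1) / 1.3 = 8.4/1.3 = 6.462 cmH2O·s/L.
C = Vt/(Pplat − PEEP) = 416.0 / (7.1 − 1) = 416.0/6.1 = 68.197 mL/cmH2O.
τ = R × C = 6.462 × 0.0682 L/cmH2O = 0.4407 s.
Fraction remaining = e^(−Te/τ) = e^(−0.33/0.4407) = 0.4729; trapped volume = 416.0 × 0.4729 = 196.73 mL.
Additional alveolar pressure from trapping ≈ V_trapped / C = 196.73 / 68.197 = 2.885 cmH2O.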